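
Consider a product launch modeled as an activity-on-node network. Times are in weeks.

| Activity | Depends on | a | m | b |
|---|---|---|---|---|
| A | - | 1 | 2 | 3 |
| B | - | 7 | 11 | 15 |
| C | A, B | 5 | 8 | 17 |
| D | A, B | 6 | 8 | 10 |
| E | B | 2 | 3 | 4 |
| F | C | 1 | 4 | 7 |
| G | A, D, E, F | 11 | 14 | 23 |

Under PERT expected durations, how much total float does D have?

5 weeks

te_A = (1 + 4·2 + 3)/6 = 12/6 = 2
te_B = (7 + 4·11 + 15)/6 = 66/6 = 11
te_C = (5 + 4·8 + 17)/6 = 54/6 = 9
te_D = (6 + 4·8 + 10)/6 = 48/6 = 8
te_E = (2 + 4·3 + 4)/6 = 18/6 = 3
te_F = (1 + 4·4 + 7)/6 = 24/6 = 4
te_G = (11 + 4·14 + 23)/6 = 90/6 = 15

Forward pass:
ES_A = 0; EF_A = 2
ES_B = 0; EF_B = 11
ES_C = max(EF_A=2, EF_B=11) = 11; EF_C = 11+9 = 20
ES_D = max(EF_A=2, EF_B=11) = 11; EF_D = 11+8 = 19
ES_E = 11; EF_E = 11+3 = 14
ES_F = 20; EF_F = 20+4 = 24
ES_G = max(EF_A=2, EF_D=19, EF_E=14, EF_F=24) = 24; EF_G = 24+15 = 39
Expected project duration μ = 39 weeks. Critical path: B → C → F → G.

Backward pass:
LF_G = 39; LS_G = 39−15 = 24
LF_F = LS_G = 24; LS_F = 24−4 = 20
LF_E = LS_G = 24; LS_E = 24−3 = 21
LF_D = LS_G = 24; LS_D = 24−8 = 16
LF_C = LS_F = 20; LS_C = 20−9 = 11
LF_B = min(LS_C=11, LS_D=16, LS_E=21) = 11; LS_B = 11−11 = 0
LF_A = min(LS_C=11, LS_D=16, LS_G=24) = 11; LS_A = 11−2 = 9
Slack_D = LS_D − ES_D = 16 − 11 = 5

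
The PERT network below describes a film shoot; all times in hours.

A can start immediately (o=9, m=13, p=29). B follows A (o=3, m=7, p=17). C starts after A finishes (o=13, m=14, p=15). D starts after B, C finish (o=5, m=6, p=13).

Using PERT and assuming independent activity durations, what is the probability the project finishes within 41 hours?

0.917

te_A = (9 + 4·13 + 29)/6 = 90/6 = 15; σ²_A = ((29−9)/6)² = 11.111
te_B = (3 + 4·7 + 17)/6 = 48/6 = 8; σ²_B = ((17−3)/6)² = 5.444
te_C = (13 + 4·14 + 15)/6 = 84/6 = 14; σ²_C = ((15−13)/6)² = 0.111
te_D = (5 + 4·6 + 13)/6 = 42/6 = 7; σ²_D = ((13−5)/6)² = 1.778

Forward pass:
ES_A = 0; EF_A = 15
ES_B = 15; EF_B = 15+8 = 23
ES_C = 15; EF_C = 15+14 = 29
ES_D = max(EF_B=23, EF_C=29) = 29; EF_D = 29+7 = 36
Expected project duration μ = 36 hours. Critical path: A → C → D.

Variance along critical path = 11.111 + 0.111 + 1.778 = 13.000; σ = √13.000 = 3.606 hours.
Z = (41 − 36) / 3.606 = 1.387
P(T ≤ 41) = Φ(1.387) ≈ 0.917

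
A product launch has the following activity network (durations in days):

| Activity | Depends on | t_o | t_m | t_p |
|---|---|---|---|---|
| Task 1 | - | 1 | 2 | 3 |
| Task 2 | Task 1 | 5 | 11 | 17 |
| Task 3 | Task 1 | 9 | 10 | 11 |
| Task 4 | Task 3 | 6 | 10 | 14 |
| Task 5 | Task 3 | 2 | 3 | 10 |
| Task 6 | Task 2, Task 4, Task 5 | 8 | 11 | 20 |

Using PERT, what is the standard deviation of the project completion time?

te_Task 1 = (1 + 4·2 + 3)/6 = 12/6 = 2; σ²_Task 1 = ((3−1)/6)² = 0.111
te_Task 2 = (5 + 4·11 + 17)/6 = 66/6 = 11; σ²_Task 2 = ((17−5)/6)² = 4.000
te_Task 3 = (9 + 4·10 + 11)/6 = 60/6 = 10; σ²_Task 3 = ((11−9)/6)² = 0.111
te_Task 4 = (6 + 4·10 + 14)/6 = 60/6 = 10; σ²_Task 4 = ((14−6)/6)² = 1.778
te_Task 5 = (2 + 4·3 + 10)/6 = 24/6 = 4; σ²_Task 5 = ((10−2)/6)² = 1.778
te_Task 6 = (8 + 4·11 + 20)/6 = 72/6 = 12; σ²_Task 6 = ((20−8)/6)² = 4.000

Forward pass:
ES_Task 1 = 0; EF_Task 1 = 2
ES_Task 2 = 2; EF_Task 2 = 2+11 = 13
ES_Task 3 = 2; EF_Task 3 = 2+10 = 12
ES_Task 4 = 12; EF_Task 4 = 12+10 = 22
ES_Task 5 = 12; EF_Task 5 = 12+4 = 16
ES_Task 6 = max(EF_Task 2=13, EF_Task 4=22, EF_Task 5=16) = 22; EF_Task 6 = 22+12 = 34
Expected project duration μ = 34 days. Critical path: Task 1 → Task 3 → Task 4 → Task 6.

Variance along critical path = 0.111 + 0.111 + 1.778 + 4.000 = 6.000
σ = √6.000 = 2.449 days

2.45 days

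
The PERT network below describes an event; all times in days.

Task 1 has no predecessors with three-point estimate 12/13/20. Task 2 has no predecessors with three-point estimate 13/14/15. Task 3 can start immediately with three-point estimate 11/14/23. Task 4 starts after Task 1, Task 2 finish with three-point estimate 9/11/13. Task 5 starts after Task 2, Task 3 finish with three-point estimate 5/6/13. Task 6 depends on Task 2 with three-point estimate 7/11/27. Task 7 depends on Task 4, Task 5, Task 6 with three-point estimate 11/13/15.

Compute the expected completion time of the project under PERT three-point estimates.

40 days

te_Task 1 = (12 + 4·13 + 20)/6 = 84/6 = 14
te_Task 2 = (13 + 4·14 + 15)/6 = 84/6 = 14
te_Task 3 = (11 + 4·14 + 23)/6 = 90/6 = 15
te_Task 4 = (9 + 4·11 + 13)/6 = 66/6 = 11
te_Task 5 = (5 + 4·6 + 13)/6 = 42/6 = 7
te_Task 6 = (7 + 4·11 + 27)/6 = 78/6 = 13
te_Task 7 = (11 + 4·13 + 15)/6 = 78/6 = 13

Forward pass:
ES_Task 1 = 0; EF_Task 1 = 14
ES_Task 2 = 0; EF_Task 2 = 14
ES_Task 3 = 0; EF_Task 3 = 15
ES_Task 4 = max(EF_Task 1=14, EF_Task 2=14) = 14; EF_Task 4 = 14+11 = 25
ES_Task 5 = max(EF_Task 2=14, EF_Task 3=15) = 15; EF_Task 5 = 15+7 = 22
ES_Task 6 = 14; EF_Task 6 = 14+13 = 27
ES_Task 7 = max(EF_Task 4=25, EF_Task 5=22, EF_Task 6=27) = 27; EF_Task 7 = 27+13 = 40
Expected project duration μ = 40 days. Critical path: Task 2 → Task 6 → Task 7.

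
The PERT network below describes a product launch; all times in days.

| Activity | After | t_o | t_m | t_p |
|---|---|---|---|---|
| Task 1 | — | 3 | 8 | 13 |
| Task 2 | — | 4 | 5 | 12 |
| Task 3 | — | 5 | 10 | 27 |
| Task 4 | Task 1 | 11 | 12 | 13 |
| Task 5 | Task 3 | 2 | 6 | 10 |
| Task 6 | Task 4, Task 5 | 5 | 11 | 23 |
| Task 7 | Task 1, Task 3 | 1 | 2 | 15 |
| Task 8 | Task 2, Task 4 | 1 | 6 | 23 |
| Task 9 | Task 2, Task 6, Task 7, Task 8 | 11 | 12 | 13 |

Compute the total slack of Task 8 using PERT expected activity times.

4 days

te_Task 1 = (3 + 4·8 + 13)/6 = 48/6 = 8
te_Task 2 = (4 + 4·5 + 12)/6 = 36/6 = 6
te_Task 3 = (5 + 4·10 + 27)/6 = 72/6 = 12
te_Task 4 = (11 + 4·12 + 13)/6 = 72/6 = 12
te_Task 5 = (2 + 4·6 + 10)/6 = 36/6 = 6
te_Task 6 = (5 + 4·11 + 23)/6 = 72/6 = 12
te_Task 7 = (1 + 4·2 + 15)/6 = 24/6 = 4
te_Task 8 = (1 + 4·6 + 23)/6 = 48/6 = 8
te_Task 9 = (11 + 4·12 + 13)/6 = 72/6 = 12

Forward pass:
ES_Task 1 = 0; EF_Task 1 = 8
ES_Task 2 = 0; EF_Task 2 = 6
ES_Task 3 = 0; EF_Task 3 = 12
ES_Task 4 = 8; EF_Task 4 = 8+12 = 20
ES_Task 5 = 12; EF_Task 5 = 12+6 = 18
ES_Task 6 = max(EF_Task 4=20, EF_Task 5=18) = 20; EF_Task 6 = 20+12 = 32
ES_Task 7 = max(EF_Task 1=8, EF_Task 3=12) = 12; EF_Task 7 = 12+4 = 16
ES_Task 8 = max(EF_Task 2=6, EF_Task 4=20) = 20; EF_Task 8 = 20+8 = 28
ES_Task 9 = max(EF_Task 2=6, EF_Task 6=32, EF_Task 7=16, EF_Task 8=28) = 32; EF_Task 9 = 32+12 = 44
Expected project duration μ = 44 days. Critical path: Task 1 → Task 4 → Task 6 → Task 9.

Backward pass:
LF_Task 9 = 44; LS_Task 9 = 44−12 = 32
LF_Task 8 = LS_Task 9 = 32; LS_Task 8 = 32−8 = 24
LF_Task 7 = LS_Task 9 = 32; LS_Task 7 = 32−4 = 28
LF_Task 6 = LS_Task 9 = 32; LS_Task 6 = 32−12 = 20
LF_Task 5 = LS_Task 6 = 20; LS_Task 5 = 20−6 = 14
LF_Task 4 = min(LS_Task 6=20, LS_Task 8=24) = 20; LS_Task 4 = 20−12 = 8
LF_Task 3 = min(LS_Task 5=14, LS_Task 7=28) = 14; LS_Task 3 = 14−12 = 2
LF_Task 2 = min(LS_Task 8=24, LS_Task 9=32) = 24; LS_Task 2 = 24−6 = 18
LF_Task 1 = min(LS_Task 4=8, LS_Task 7=28) = 8; LS_Task 1 = 8−8 = 0
Slack_Task 8 = LS_Task 8 − ES_Task 8 = 24 − 20 = 4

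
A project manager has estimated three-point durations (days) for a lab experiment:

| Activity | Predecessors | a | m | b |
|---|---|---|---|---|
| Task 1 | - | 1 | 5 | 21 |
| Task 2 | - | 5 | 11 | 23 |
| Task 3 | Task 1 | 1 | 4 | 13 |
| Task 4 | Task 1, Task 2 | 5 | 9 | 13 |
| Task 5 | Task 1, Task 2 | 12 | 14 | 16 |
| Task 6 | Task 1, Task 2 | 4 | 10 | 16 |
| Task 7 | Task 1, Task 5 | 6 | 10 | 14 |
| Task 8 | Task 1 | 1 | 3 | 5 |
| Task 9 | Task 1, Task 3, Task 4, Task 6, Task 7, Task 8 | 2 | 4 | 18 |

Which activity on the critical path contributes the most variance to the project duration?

te_Task 1 = (1 + 4·5 + 21)/6 = 42/6 = 7; σ²_Task 1 = ((21−1)/6)² = 11.111
te_Task 2 = (5 + 4·11 + 23)/6 = 72/6 = 12; σ²_Task 2 = ((23−5)/6)² = 9.000
te_Task 3 = (1 + 4·4 + 13)/6 = 30/6 = 5; σ²_Task 3 = ((13−1)/6)² = 4.000
te_Task 4 = (5 + 4·9 + 13)/6 = 54/6 = 9; σ²_Task 4 = ((13−5)/6)² = 1.778
te_Task 5 = (12 + 4·14 + 16)/6 = 84/6 = 14; σ²_Task 5 = ((16−12)/6)² = 0.444
te_Task 6 = (4 + 4·10 + 16)/6 = 60/6 = 10; σ²_Task 6 = ((16−4)/6)² = 4.000
te_Task 7 = (6 + 4·10 + 14)/6 = 60/6 = 10; σ²_Task 7 = ((14−6)/6)² = 1.778
te_Task 8 = (1 + 4·3 + 5)/6 = 18/6 = 3; σ²_Task 8 = ((5−1)/6)² = 0.444
te_Task 9 = (2 + 4·4 + 18)/6 = 36/6 = 6; σ²_Task 9 = ((18−2)/6)² = 7.111

Forward pass:
ES_Task 1 = 0; EF_Task 1 = 7
ES_Task 2 = 0; EF_Task 2 = 12
ES_Task 3 = 7; EF_Task 3 = 7+5 = 12
ES_Task 4 = max(EF_Task 1=7, EF_Task 2=12) = 12; EF_Task 4 = 12+9 = 21
ES_Task 5 = max(EF_Task 1=7, EF_Task 2=12) = 12; EF_Task 5 = 12+14 = 26
ES_Task 6 = max(EF_Task 1=7, EF_Task 2=12) = 12; EF_Task 6 = 12+10 = 22
ES_Task 7 = max(EF_Task 1=7, EF_Task 5=26) = 26; EF_Task 7 = 26+10 = 36
ES_Task 8 = 7; EF_Task 8 = 7+3 = 10
ES_Task 9 = max(EF_Task 1=7, EF_Task 3=12, EF_Task 4=21, EF_Task 6=22, EF_Task 7=36, EF_Task 8=10) = 36; EF_Task 9 = 36+6 = 42
Expected project duration μ = 42 days. Critical path: Task 2 → Task 5 → Task 7 → Task 9.

Variances on critical path: σ²_Task 2=9.000, σ²_Task 5=0.444, σ²_Task 7=1.778, σ²_Task 9=7.111.
Largest is σ²_Task 2 = 9.000.

Task 2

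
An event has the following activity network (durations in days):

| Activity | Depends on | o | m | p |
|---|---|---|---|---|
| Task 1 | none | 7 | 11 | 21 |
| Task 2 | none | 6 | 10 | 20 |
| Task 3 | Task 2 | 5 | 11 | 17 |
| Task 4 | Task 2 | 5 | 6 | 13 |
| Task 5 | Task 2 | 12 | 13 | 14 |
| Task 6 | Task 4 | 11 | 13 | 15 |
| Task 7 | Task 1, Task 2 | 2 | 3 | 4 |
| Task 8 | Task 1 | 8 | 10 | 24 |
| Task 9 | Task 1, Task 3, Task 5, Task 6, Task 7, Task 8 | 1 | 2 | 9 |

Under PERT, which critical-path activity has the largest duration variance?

Task 2

te_Task 1 = (7 + 4·11 + 21)/6 = 72/6 = 12; σ²_Task 1 = ((21−7)/6)² = 5.444
te_Task 2 = (6 + 4·10 + 20)/6 = 66/6 = 11; σ²_Task 2 = ((20−6)/6)² = 5.444
te_Task 3 = (5 + 4·11 + 17)/6 = 66/6 = 11; σ²_Task 3 = ((17−5)/6)² = 4.000
te_Task 4 = (5 + 4·6 + 13)/6 = 42/6 = 7; σ²_Task 4 = ((13−5)/6)² = 1.778
te_Task 5 = (12 + 4·13 + 14)/6 = 78/6 = 13; σ²_Task 5 = ((14−12)/6)² = 0.111
te_Task 6 = (11 + 4·13 + 15)/6 = 78/6 = 13; σ²_Task 6 = ((15−11)/6)² = 0.444
te_Task 7 = (2 + 4·3 + 4)/6 = 18/6 = 3; σ²_Task 7 = ((4−2)/6)² = 0.111
te_Task 8 = (8 + 4·10 + 24)/6 = 72/6 = 12; σ²_Task 8 = ((24−8)/6)² = 7.111
te_Task 9 = (1 + 4·2 + 9)/6 = 18/6 = 3; σ²_Task 9 = ((9−1)/6)² = 1.778

Forward pass:
ES_Task 1 = 0; EF_Task 1 = 12
ES_Task 2 = 0; EF_Task 2 = 11
ES_Task 3 = 11; EF_Task 3 = 11+11 = 22
ES_Task 4 = 11; EF_Task 4 = 11+7 = 18
ES_Task 5 = 11; EF_Task 5 = 11+13 = 24
ES_Task 6 = 18; EF_Task 6 = 18+13 = 31
ES_Task 7 = max(EF_Task 1=12, EF_Task 2=11) = 12; EF_Task 7 = 12+3 = 15
ES_Task 8 = 12; EF_Task 8 = 12+12 = 24
ES_Task 9 = max(EF_Task 1=12, EF_Task 3=22, EF_Task 5=24, EF_Task 6=31, EF_Task 7=15, EF_Task 8=24) = 31; EF_Task 9 = 31+3 = 34
Expected project duration μ = 34 days. Critical path: Task 2 → Task 4 → Task 6 → Task 9.

Variances on critical path: σ²_Task 2=5.444, σ²_Task 4=1.778, σ²_Task 6=0.444, σ²_Task 9=1.778.
Largest is σ²_Task 2 = 5.444.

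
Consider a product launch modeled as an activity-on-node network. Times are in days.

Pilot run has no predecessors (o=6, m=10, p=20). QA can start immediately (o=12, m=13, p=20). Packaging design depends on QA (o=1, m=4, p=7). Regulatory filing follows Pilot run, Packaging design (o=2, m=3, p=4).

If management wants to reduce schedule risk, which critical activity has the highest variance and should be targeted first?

te_Pilot run = (6 + 4·10 + 20)/6 = 66/6 = 11; σ²_Pilot run = ((20−6)/6)² = 5.444
te_QA = (12 + 4·13 + 20)/6 = 84/6 = 14; σ²_QA = ((20−12)/6)² = 1.778
te_Packaging design = (1 + 4·4 + 7)/6 = 24/6 = 4; σ²_Packaging design = ((7−1)/6)² = 1.000
te_Regulatory filing = (2 + 4·3 + 4)/6 = 18/6 = 3; σ²_Regulatory filing = ((4−2)/6)² = 0.111

Forward pass:
ES_Pilot run = 0; EF_Pilot run = 11
ES_QA = 0; EF_QA = 14
ES_Packaging design = 14; EF_Packaging design = 14+4 = 18
ES_Regulatory filing = max(EF_Pilot run=11, EF_Packaging design=18) = 18; EF_Regulatory filing = 18+3 = 21
Expected project duration μ = 21 days. Critical path: QA → Packaging design → Regulatory filing.

Variances on critical path: σ²_QA=1.778, σ²_Packaging design=1.000, σ²_Regulatory filing=0.111.
Largest is σ²_QA = 1.778.

QA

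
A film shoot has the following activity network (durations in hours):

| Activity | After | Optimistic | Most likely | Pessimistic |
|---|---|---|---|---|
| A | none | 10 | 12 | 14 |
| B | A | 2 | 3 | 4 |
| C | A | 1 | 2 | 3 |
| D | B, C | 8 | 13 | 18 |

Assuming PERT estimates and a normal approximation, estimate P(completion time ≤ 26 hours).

0.137

te_A = (10 + 4·12 + 14)/6 = 72/6 = 12; σ²_A = ((14−10)/6)² = 0.444
te_B = (2 + 4·3 + 4)/6 = 18/6 = 3; σ²_B = ((4−2)/6)² = 0.111
te_C = (1 + 4·2 + 3)/6 = 12/6 = 2; σ²_C = ((3−1)/6)² = 0.111
te_D = (8 + 4·13 + 18)/6 = 78/6 = 13; σ²_D = ((18−8)/6)² = 2.778

Forward pass:
ES_A = 0; EF_A = 12
ES_B = 12; EF_B = 12+3 = 15
ES_C = 12; EF_C = 12+2 = 14
ES_D = max(EF_B=15, EF_C=14) = 15; EF_D = 15+13 = 28
Expected project duration μ = 28 hours. Critical path: A → B → D.

Variance along critical path = 0.444 + 0.111 + 2.778 = 3.333; σ = √3.333 = 1.826 hours.
Z = (26 − 28) / 1.826 = -1.095
P(T ≤ 26) = Φ(-1.095) ≈ 0.137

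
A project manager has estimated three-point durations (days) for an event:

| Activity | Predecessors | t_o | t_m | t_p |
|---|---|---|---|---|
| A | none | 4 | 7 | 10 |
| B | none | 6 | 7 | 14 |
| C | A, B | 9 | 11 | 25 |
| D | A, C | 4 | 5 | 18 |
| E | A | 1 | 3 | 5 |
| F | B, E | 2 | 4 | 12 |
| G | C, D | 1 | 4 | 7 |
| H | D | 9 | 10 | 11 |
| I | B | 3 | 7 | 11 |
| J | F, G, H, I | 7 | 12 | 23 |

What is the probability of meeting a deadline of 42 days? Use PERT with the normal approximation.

0.026

te_A = (4 + 4·7 + 10)/6 = 42/6 = 7; σ²_A = ((10−4)/6)² = 1.000
te_B = (6 + 4·7 + 14)/6 = 48/6 = 8; σ²_B = ((14−6)/6)² = 1.778
te_C = (9 + 4·11 + 25)/6 = 78/6 = 13; σ²_C = ((25−9)/6)² = 7.111
te_D = (4 + 4·5 + 18)/6 = 42/6 = 7; σ²_D = ((18−4)/6)² = 5.444
te_E = (1 + 4·3 + 5)/6 = 18/6 = 3; σ²_E = ((5−1)/6)² = 0.444
te_F = (2 + 4·4 + 12)/6 = 30/6 = 5; σ²_F = ((12−2)/6)² = 2.778
te_G = (1 + 4·4 + 7)/6 = 24/6 = 4; σ²_G = ((7−1)/6)² = 1.000
te_H = (9 + 4·10 + 11)/6 = 60/6 = 10; σ²_H = ((11−9)/6)² = 0.111
te_I = (3 + 4·7 + 11)/6 = 42/6 = 7; σ²_I = ((11−3)/6)² = 1.778
te_J = (7 + 4·12 + 23)/6 = 78/6 = 13; σ²_J = ((23−7)/6)² = 7.111

Forward pass:
ES_A = 0; EF_A = 7
ES_B = 0; EF_B = 8
ES_C = max(EF_A=7, EF_B=8) = 8; EF_C = 8+13 = 21
ES_D = max(EF_A=7, EF_C=21) = 21; EF_D = 21+7 = 28
ES_E = 7; EF_E = 7+3 = 10
ES_F = max(EF_B=8, EF_E=10) = 10; EF_F = 10+5 = 15
ES_G = max(EF_C=21, EF_D=28) = 28; EF_G = 28+4 = 32
ES_H = 28; EF_H = 28+10 = 38
ES_I = 8; EF_I = 8+7 = 15
ES_J = max(EF_F=15, EF_G=32, EF_H=38, EF_I=15) = 38; EF_J = 38+13 = 51
Expected project duration μ = 51 days. Critical path: B → C → D → H → J.

Variance along critical path = 1.778 + 7.111 + 5.444 + 0.111 + 7.111 = 21.556; σ = √21.556 = 4.643 days.
Z = (42 − 51) / 4.643 = -1.938
P(T ≤ 42) = Φ(-1.938) ≈ 0.026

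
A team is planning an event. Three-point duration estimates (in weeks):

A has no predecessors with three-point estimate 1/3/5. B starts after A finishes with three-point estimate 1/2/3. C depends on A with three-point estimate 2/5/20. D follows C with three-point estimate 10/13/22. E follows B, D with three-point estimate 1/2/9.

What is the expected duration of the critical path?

te_A = (1 + 4·3 + 5)/6 = 18/6 = 3
te_B = (1 + 4·2 + 3)/6 = 12/6 = 2
te_C = (2 + 4·5 + 20)/6 = 42/6 = 7
te_D = (10 + 4·13 + 22)/6 = 84/6 = 14
te_E = (1 + 4·2 + 9)/6 = 18/6 = 3

Forward pass:
ES_A = 0; EF_A = 3
ES_B = 3; EF_B = 3+2 = 5
ES_C = 3; EF_C = 3+7 = 10
ES_D = 10; EF_D = 10+14 = 24
ES_E = max(EF_B=5, EF_D=24) = 24; EF_E = 24+3 = 27
Expected project duration μ = 27 weeks. Critical path: A → C → D → E.

27 weeks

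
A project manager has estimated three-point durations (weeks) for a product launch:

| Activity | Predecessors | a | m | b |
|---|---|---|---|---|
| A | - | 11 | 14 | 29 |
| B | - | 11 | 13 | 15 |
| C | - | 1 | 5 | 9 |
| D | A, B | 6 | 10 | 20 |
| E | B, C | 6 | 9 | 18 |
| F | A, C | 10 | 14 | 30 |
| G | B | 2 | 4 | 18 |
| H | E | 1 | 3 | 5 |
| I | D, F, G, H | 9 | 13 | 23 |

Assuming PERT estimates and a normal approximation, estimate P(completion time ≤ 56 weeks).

te_A = (11 + 4·14 + 29)/6 = 96/6 = 16; σ²_A = ((29−11)/6)² = 9.000
te_B = (11 + 4·13 + 15)/6 = 78/6 = 13; σ²_B = ((15−11)/6)² = 0.444
te_C = (1 + 4·5 + 9)/6 = 30/6 = 5; σ²_C = ((9−1)/6)² = 1.778
te_D = (6 + 4·10 + 20)/6 = 66/6 = 11; σ²_D = ((20−6)/6)² = 5.444
te_E = (6 + 4·9 + 18)/6 = 60/6 = 10; σ²_E = ((18−6)/6)² = 4.000
te_F = (10 + 4·14 + 30)/6 = 96/6 = 16; σ²_F = ((30−10)/6)² = 11.111
te_G = (2 + 4·4 + 18)/6 = 36/6 = 6; σ²_G = ((18−2)/6)² = 7.111
te_H = (1 + 4·3 + 5)/6 = 18/6 = 3; σ²_H = ((5−1)/6)² = 0.444
te_I = (9 + 4·13 + 23)/6 = 84/6 = 14; σ²_I = ((23−9)/6)² = 5.444

Forward pass:
ES_A = 0; EF_A = 16
ES_B = 0; EF_B = 13
ES_C = 0; EF_C = 5
ES_D = max(EF_A=16, EF_B=13) = 16; EF_D = 16+11 = 27
ES_E = max(EF_B=13, EF_C=5) = 13; EF_E = 13+10 = 23
ES_F = max(EF_A=16, EF_C=5) = 16; EF_F = 16+16 = 32
ES_G = 13; EF_G = 13+6 = 19
ES_H = 23; EF_H = 23+3 = 26
ES_I = max(EF_D=27, EF_F=32, EF_G=19, EF_H=26) = 32; EF_I = 32+14 = 46
Expected project duration μ = 46 weeks. Critical path: A → F → I.

Variance along critical path = 9.000 + 11.111 + 5.444 = 25.556; σ = √25.556 = 5.055 weeks.
Z = (56 − 46) / 5.055 = 1.978
P(T ≤ 56) = Φ(1.978) ≈ 0.976

0.976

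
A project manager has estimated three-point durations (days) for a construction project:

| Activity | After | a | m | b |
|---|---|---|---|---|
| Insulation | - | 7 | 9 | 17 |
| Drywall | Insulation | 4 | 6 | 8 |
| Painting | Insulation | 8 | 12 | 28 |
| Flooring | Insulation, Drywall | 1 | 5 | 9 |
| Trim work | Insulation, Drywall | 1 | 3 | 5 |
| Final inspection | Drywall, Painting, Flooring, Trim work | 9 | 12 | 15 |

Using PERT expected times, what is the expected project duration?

te_Insulation = (7 + 4·9 + 17)/6 = 60/6 = 10
te_Drywall = (4 + 4·6 + 8)/6 = 36/6 = 6
te_Painting = (8 + 4·12 + 28)/6 = 84/6 = 14
te_Flooring = (1 + 4·5 + 9)/6 = 30/6 = 5
te_Trim work = (1 + 4·3 + 5)/6 = 18/6 = 3
te_Final inspection = (9 + 4·12 + 15)/6 = 72/6 = 12

Forward pass:
ES_Insulation = 0; EF_Insulation = 10
ES_Drywall = 10; EF_Drywall = 10+6 = 16
ES_Painting = 10; EF_Painting = 10+14 = 24
ES_Flooring = max(EF_Insulation=10, EF_Drywall=16) = 16; EF_Flooring = 16+5 = 21
ES_Trim work = max(EF_Insulation=10, EF_Drywall=16) = 16; EF_Trim work = 16+3 = 19
ES_Final inspection = max(EF_Drywall=16, EF_Painting=24, EF_Flooring=21, EF_Trim work=19) = 24; EF_Final inspection = 24+12 = 36
Expected project duration μ = 36 days. Critical path: Insulation → Painting → Final inspection.

36 days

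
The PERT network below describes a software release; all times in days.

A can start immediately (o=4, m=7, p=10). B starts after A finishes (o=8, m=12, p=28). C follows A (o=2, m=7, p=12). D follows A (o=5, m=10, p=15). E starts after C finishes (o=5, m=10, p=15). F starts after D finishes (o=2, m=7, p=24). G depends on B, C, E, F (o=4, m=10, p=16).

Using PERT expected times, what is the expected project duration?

te_A = (4 + 4·7 + 10)/6 = 42/6 = 7
te_B = (8 + 4·12 + 28)/6 = 84/6 = 14
te_C = (2 + 4·7 + 12)/6 = 42/6 = 7
te_D = (5 + 4·10 + 15)/6 = 60/6 = 10
te_E = (5 + 4·10 + 15)/6 = 60/6 = 10
te_F = (2 + 4·7 + 24)/6 = 54/6 = 9
te_G = (4 + 4·10 + 16)/6 = 60/6 = 10

Forward pass:
ES_A = 0; EF_A = 7
ES_B = 7; EF_B = 7+14 = 21
ES_C = 7; EF_C = 7+7 = 14
ES_D = 7; EF_D = 7+10 = 17
ES_E = 14; EF_E = 14+10 = 24
ES_F = 17; EF_F = 17+9 = 26
ES_G = max(EF_B=21, EF_C=14, EF_E=24, EF_F=26) = 26; EF_G = 26+10 = 36
Expected project duration μ = 36 days. Critical path: A → D → F → G.

36 days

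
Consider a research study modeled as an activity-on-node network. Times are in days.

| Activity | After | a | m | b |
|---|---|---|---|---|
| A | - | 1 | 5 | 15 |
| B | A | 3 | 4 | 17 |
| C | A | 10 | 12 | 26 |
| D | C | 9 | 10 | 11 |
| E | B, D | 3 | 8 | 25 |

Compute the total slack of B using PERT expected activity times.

18 days

te_A = (1 + 4·5 + 15)/6 = 36/6 = 6
te_B = (3 + 4·4 + 17)/6 = 36/6 = 6
te_C = (10 + 4·12 + 26)/6 = 84/6 = 14
te_D = (9 + 4·10 + 11)/6 = 60/6 = 10
te_E = (3 + 4·8 + 25)/6 = 60/6 = 10

Forward pass:
ES_A = 0; EF_A = 6
ES_B = 6; EF_B = 6+6 = 12
ES_C = 6; EF_C = 6+14 = 20
ES_D = 20; EF_D = 20+10 = 30
ES_E = max(EF_B=12, EF_D=30) = 30; EF_E = 30+10 = 40
Expected project duration μ = 40 days. Critical path: A → C → D → E.

Backward pass:
LF_E = 40; LS_E = 40−10 = 30
LF_D = LS_E = 30; LS_D = 30−10 = 20
LF_C = LS_D = 20; LS_C = 20−14 = 6
LF_B = LS_E = 30; LS_B = 30−6 = 24
LF_A = min(LS_B=24, LS_C=6) = 6; LS_A = 6−6 = 0
Slack_B = LS_B − ES_B = 24 − 6 = 18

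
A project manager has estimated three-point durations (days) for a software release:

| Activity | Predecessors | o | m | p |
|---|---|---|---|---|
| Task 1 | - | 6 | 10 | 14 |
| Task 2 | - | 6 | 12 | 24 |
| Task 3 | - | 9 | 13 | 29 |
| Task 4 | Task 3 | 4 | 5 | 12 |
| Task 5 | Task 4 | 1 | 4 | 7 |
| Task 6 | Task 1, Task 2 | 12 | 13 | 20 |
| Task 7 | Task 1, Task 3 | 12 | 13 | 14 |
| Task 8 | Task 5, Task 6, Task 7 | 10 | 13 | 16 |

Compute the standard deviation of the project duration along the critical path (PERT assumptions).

3.50 days

te_Task 1 = (6 + 4·10 + 14)/6 = 60/6 = 10; σ²_Task 1 = ((14−6)/6)² = 1.778
te_Task 2 = (6 + 4·12 + 24)/6 = 78/6 = 13; σ²_Task 2 = ((24−6)/6)² = 9.000
te_Task 3 = (9 + 4·13 + 29)/6 = 90/6 = 15; σ²_Task 3 = ((29−9)/6)² = 11.111
te_Task 4 = (4 + 4·5 + 12)/6 = 36/6 = 6; σ²_Task 4 = ((12−4)/6)² = 1.778
te_Task 5 = (1 + 4·4 + 7)/6 = 24/6 = 4; σ²_Task 5 = ((7−1)/6)² = 1.000
te_Task 6 = (12 + 4·13 + 20)/6 = 84/6 = 14; σ²_Task 6 = ((20−12)/6)² = 1.778
te_Task 7 = (12 + 4·13 + 14)/6 = 78/6 = 13; σ²_Task 7 = ((14−12)/6)² = 0.111
te_Task 8 = (10 + 4·13 + 16)/6 = 78/6 = 13; σ²_Task 8 = ((16−10)/6)² = 1.000

Forward pass:
ES_Task 1 = 0; EF_Task 1 = 10
ES_Task 2 = 0; EF_Task 2 = 13
ES_Task 3 = 0; EF_Task 3 = 15
ES_Task 4 = 15; EF_Task 4 = 15+6 = 21
ES_Task 5 = 21; EF_Task 5 = 21+4 = 25
ES_Task 6 = max(EF_Task 1=10, EF_Task 2=13) = 13; EF_Task 6 = 13+14 = 27
ES_Task 7 = max(EF_Task 1=10, EF_Task 3=15) = 15; EF_Task 7 = 15+13 = 28
ES_Task 8 = max(EF_Task 5=25, EF_Task 6=27, EF_Task 7=28) = 28; EF_Task 8 = 28+13 = 41
Expected project duration μ = 41 days. Critical path: Task 3 → Task 7 → Task 8.

Variance along critical path = 11.111 + 0.111 + 1.000 = 12.222
σ = √12.222 = 3.496 days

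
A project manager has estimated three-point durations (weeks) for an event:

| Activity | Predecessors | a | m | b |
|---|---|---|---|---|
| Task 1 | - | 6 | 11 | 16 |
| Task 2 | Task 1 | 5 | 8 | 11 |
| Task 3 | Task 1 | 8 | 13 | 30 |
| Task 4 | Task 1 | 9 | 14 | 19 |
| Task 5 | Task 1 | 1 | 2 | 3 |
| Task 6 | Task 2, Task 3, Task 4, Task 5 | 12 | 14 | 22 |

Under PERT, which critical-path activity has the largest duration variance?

te_Task 1 = (6 + 4·11 + 16)/6 = 66/6 = 11; σ²_Task 1 = ((16−6)/6)² = 2.778
te_Task 2 = (5 + 4·8 + 11)/6 = 48/6 = 8; σ²_Task 2 = ((11−5)/6)² = 1.000
te_Task 3 = (8 + 4·13 + 30)/6 = 90/6 = 15; σ²_Task 3 = ((30−8)/6)² = 13.444
te_Task 4 = (9 + 4·14 + 19)/6 = 84/6 = 14; σ²_Task 4 = ((19−9)/6)² = 2.778
te_Task 5 = (1 + 4·2 + 3)/6 = 12/6 = 2; σ²_Task 5 = ((3−1)/6)² = 0.111
te_Task 6 = (12 + 4·14 + 22)/6 = 90/6 = 15; σ²_Task 6 = ((22−12)/6)² = 2.778

Forward pass:
ES_Task 1 = 0; EF_Task 1 = 11
ES_Task 2 = 11; EF_Task 2 = 11+8 = 19
ES_Task 3 = 11; EF_Task 3 = 11+15 = 26
ES_Task 4 = 11; EF_Task 4 = 11+14 = 25
ES_Task 5 = 11; EF_Task 5 = 11+2 = 13
ES_Task 6 = max(EF_Task 2=19, EF_Task 3=26, EF_Task 4=25, EF_Task 5=13) = 26; EF_Task 6 = 26+15 = 41
Expected project duration μ = 41 weeks. Critical path: Task 1 → Task 3 → Task 6.

Variances on critical path: σ²_Task 1=2.778, σ²_Task 3=13.444, σ²_Task 6=2.778.
Largest is σ²_Task 3 = 13.444.

Task 3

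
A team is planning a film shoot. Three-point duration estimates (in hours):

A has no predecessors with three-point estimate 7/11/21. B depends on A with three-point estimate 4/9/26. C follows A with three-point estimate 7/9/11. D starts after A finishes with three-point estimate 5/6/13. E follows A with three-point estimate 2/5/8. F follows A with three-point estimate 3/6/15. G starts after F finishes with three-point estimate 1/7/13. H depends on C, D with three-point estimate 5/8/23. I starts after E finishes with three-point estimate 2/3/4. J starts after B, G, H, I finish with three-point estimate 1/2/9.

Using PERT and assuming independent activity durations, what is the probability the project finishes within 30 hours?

te_A = (7 + 4·11 + 21)/6 = 72/6 = 12; σ²_A = ((21−7)/6)² = 5.444
te_B = (4 + 4·9 + 26)/6 = 66/6 = 11; σ²_B = ((26−4)/6)² = 13.444
te_C = (7 + 4·9 + 11)/6 = 54/6 = 9; σ²_C = ((11−7)/6)² = 0.444
te_D = (5 + 4·6 + 13)/6 = 42/6 = 7; σ²_D = ((13−5)/6)² = 1.778
te_E = (2 + 4·5 + 8)/6 = 30/6 = 5; σ²_E = ((8−2)/6)² = 1.000
te_F = (3 + 4·6 + 15)/6 = 42/6 = 7; σ²_F = ((15−3)/6)² = 4.000
te_G = (1 + 4·7 + 13)/6 = 42/6 = 7; σ²_G = ((13−1)/6)² = 4.000
te_H = (5 + 4·8 + 23)/6 = 60/6 = 10; σ²_H = ((23−5)/6)² = 9.000
te_I = (2 + 4·3 + 4)/6 = 18/6 = 3; σ²_I = ((4−2)/6)² = 0.111
te_J = (1 + 4·2 + 9)/6 = 18/6 = 3; σ²_J = ((9−1)/6)² = 1.778

Forward pass:
ES_A = 0; EF_A = 12
ES_B = 12; EF_B = 12+11 = 23
ES_C = 12; EF_C = 12+9 = 21
ES_D = 12; EF_D = 12+7 = 19
ES_E = 12; EF_E = 12+5 = 17
ES_F = 12; EF_F = 12+7 = 19
ES_G = 19; EF_G = 19+7 = 26
ES_H = max(EF_C=21, EF_D=19) = 21; EF_H = 21+10 = 31
ES_I = 17; EF_I = 17+3 = 20
ES_J = max(EF_B=23, EF_G=26, EF_H=31, EF_I=20) = 31; EF_J = 31+3 = 34
Expected project duration μ = 34 hours. Critical path: A → C → H → J.

Variance along critical path = 5.444 + 0.444 + 9.000 + 1.778 = 16.667; σ = √16.667 = 4.082 hours.
Z = (30 − 34) / 4.082 = -0.980
P(T ≤ 30) = Φ(-0.980) ≈ 0.164

0.164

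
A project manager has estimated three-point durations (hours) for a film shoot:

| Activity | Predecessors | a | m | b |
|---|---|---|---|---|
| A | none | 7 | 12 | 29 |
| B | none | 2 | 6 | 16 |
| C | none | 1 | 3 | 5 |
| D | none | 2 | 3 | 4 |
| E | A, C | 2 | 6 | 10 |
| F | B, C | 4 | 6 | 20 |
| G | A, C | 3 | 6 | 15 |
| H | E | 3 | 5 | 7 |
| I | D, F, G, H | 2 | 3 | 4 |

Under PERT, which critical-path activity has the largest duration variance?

A

te_A = (7 + 4·12 + 29)/6 = 84/6 = 14; σ²_A = ((29−7)/6)² = 13.444
te_B = (2 + 4·6 + 16)/6 = 42/6 = 7; σ²_B = ((16−2)/6)² = 5.444
te_C = (1 + 4·3 + 5)/6 = 18/6 = 3; σ²_C = ((5−1)/6)² = 0.444
te_D = (2 + 4·3 + 4)/6 = 18/6 = 3; σ²_D = ((4−2)/6)² = 0.111
te_E = (2 + 4·6 + 10)/6 = 36/6 = 6; σ²_E = ((10−2)/6)² = 1.778
te_F = (4 + 4·6 + 20)/6 = 48/6 = 8; σ²_F = ((20−4)/6)² = 7.111
te_G = (3 + 4·6 + 15)/6 = 42/6 = 7; σ²_G = ((15−3)/6)² = 4.000
te_H = (3 + 4·5 + 7)/6 = 30/6 = 5; σ²_H = ((7−3)/6)² = 0.444
te_I = (2 + 4·3 + 4)/6 = 18/6 = 3; σ²_I = ((4−2)/6)² = 0.111

Forward pass:
ES_A = 0; EF_A = 14
ES_B = 0; EF_B = 7
ES_C = 0; EF_C = 3
ES_D = 0; EF_D = 3
ES_E = max(EF_A=14, EF_C=3) = 14; EF_E = 14+6 = 20
ES_F = max(EF_B=7, EF_C=3) = 7; EF_F = 7+8 = 15
ES_G = max(EF_A=14, EF_C=3) = 14; EF_G = 14+7 = 21
ES_H = 20; EF_H = 20+5 = 25
ES_I = max(EF_D=3, EF_F=15, EF_G=21, EF_H=25) = 25; EF_I = 25+3 = 28
Expected project duration μ = 28 hours. Critical path: A → E → H → I.

Variances on critical path: σ²_A=13.444, σ²_E=1.778, σ²_H=0.444, σ²_I=0.111.
Largest is σ²_A = 13.444.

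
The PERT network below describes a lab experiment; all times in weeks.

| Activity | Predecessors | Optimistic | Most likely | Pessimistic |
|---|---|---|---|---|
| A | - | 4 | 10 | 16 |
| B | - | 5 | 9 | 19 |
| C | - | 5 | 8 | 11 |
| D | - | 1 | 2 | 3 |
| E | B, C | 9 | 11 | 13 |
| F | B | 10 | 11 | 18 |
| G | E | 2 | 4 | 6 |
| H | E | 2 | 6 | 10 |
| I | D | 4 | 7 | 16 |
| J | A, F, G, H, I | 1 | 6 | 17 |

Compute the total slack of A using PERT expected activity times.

te_A = (4 + 4·10 + 16)/6 = 60/6 = 10
te_B = (5 + 4·9 + 19)/6 = 60/6 = 10
te_C = (5 + 4·8 + 11)/6 = 48/6 = 8
te_D = (1 + 4·2 + 3)/6 = 12/6 = 2
te_E = (9 + 4·11 + 13)/6 = 66/6 = 11
te_F = (10 + 4·11 + 18)/6 = 72/6 = 12
te_G = (2 + 4·4 + 6)/6 = 24/6 = 4
te_H = (2 + 4·6 + 10)/6 = 36/6 = 6
te_I = (4 + 4·7 + 16)/6 = 48/6 = 8
te_J = (1 + 4·6 + 17)/6 = 42/6 = 7

Forward pass:
ES_A = 0; EF_A = 10
ES_B = 0; EF_B = 10
ES_C = 0; EF_C = 8
ES_D = 0; EF_D = 2
ES_E = max(EF_B=10, EF_C=8) = 10; EF_E = 10+11 = 21
ES_F = 10; EF_F = 10+12 = 22
ES_G = 21; EF_G = 21+4 = 25
ES_H = 21; EF_H = 21+6 = 27
ES_I = 2; EF_I = 2+8 = 10
ES_J = max(EF_A=10, EF_F=22, EF_G=25, EF_H=27, EF_I=10) = 27; EF_J = 27+7 = 34
Expected project duration μ = 34 weeks. Critical path: B → E → H → J.

Backward pass:
LF_J = 34; LS_J = 34−7 = 27
LF_I = LS_J = 27; LS_I = 27−8 = 19
LF_H = LS_J = 27; LS_H = 27−6 = 21
LF_G = LS_J = 27; LS_G = 27−4 = 23
LF_F = LS_J = 27; LS_F = 27−12 = 15
LF_E = min(LS_G=23, LS_H=21) = 21; LS_E = 21−11 = 10
LF_D = LS_I = 19; LS_D = 19−2 = 17
LF_C = LS_E = 10; LS_C = 10−8 = 2
LF_B = min(LS_E=10, LS_F=15) = 10; LS_B = 10−10 = 0
LF_A = LS_J = 27; LS_A = 27−10 = 17
Slack_A = LS_A − ES_A = 17 − 0 = 17

17 weeks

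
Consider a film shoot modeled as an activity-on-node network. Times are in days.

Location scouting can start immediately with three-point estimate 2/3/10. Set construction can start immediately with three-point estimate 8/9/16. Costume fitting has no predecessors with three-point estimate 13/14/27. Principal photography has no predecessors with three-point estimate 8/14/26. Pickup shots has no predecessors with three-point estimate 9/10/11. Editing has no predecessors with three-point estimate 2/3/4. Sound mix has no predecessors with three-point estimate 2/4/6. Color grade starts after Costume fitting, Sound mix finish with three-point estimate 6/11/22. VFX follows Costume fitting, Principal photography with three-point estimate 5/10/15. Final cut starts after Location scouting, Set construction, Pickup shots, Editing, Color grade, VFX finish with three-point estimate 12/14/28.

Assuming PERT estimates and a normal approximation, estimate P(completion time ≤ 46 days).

te_Location scouting = (2 + 4·3 + 10)/6 = 24/6 = 4; σ²_Location scouting = ((10−2)/6)² = 1.778
te_Set construction = (8 + 4·9 + 16)/6 = 60/6 = 10; σ²_Set construction = ((16−8)/6)² = 1.778
te_Costume fitting = (13 + 4·14 + 27)/6 = 96/6 = 16; σ²_Costume fitting = ((27−13)/6)² = 5.444
te_Principal photography = (8 + 4·14 + 26)/6 = 90/6 = 15; σ²_Principal photography = ((26−8)/6)² = 9.000
te_Pickup shots = (9 + 4·10 + 11)/6 = 60/6 = 10; σ²_Pickup shots = ((11−9)/6)² = 0.111
te_Editing = (2 + 4·3 + 4)/6 = 18/6 = 3; σ²_Editing = ((4−2)/6)² = 0.111
te_Sound mix = (2 + 4·4 + 6)/6 = 24/6 = 4; σ²_Sound mix = ((6−2)/6)² = 0.444
te_Color grade = (6 + 4·11 + 22)/6 = 72/6 = 12; σ²_Color grade = ((22−6)/6)² = 7.111
te_VFX = (5 + 4·10 + 15)/6 = 60/6 = 10; σ²_VFX = ((15−5)/6)² = 2.778
te_Final cut = (12 + 4·14 + 28)/6 = 96/6 = 16; σ²_Final cut = ((28−12)/6)² = 7.111

Forward pass:
ES_Location scouting = 0; EF_Location scouting = 4
ES_Set construction = 0; EF_Set construction = 10
ES_Costume fitting = 0; EF_Costume fitting = 16
ES_Principal photography = 0; EF_Principal photography = 15
ES_Pickup shots = 0; EF_Pickup shots = 10
ES_Editing = 0; EF_Editing = 3
ES_Sound mix = 0; EF_Sound mix = 4
ES_Color grade = max(EF_Costume fitting=16, EF_Sound mix=4) = 16; EF_Color grade = 16+12 = 28
ES_VFX = max(EF_Costume fitting=16, EF_Principal photography=15) = 16; EF_VFX = 16+10 = 26
ES_Final cut = max(EF_Location scouting=4, EF_Set construction=10, EF_Pickup shots=10, EF_Editing=3, EF_Color grade=28, EF_VFX=26) = 28; EF_Final cut = 28+16 = 44
Expected project duration μ = 44 days. Critical path: Costume fitting → Color grade → Final cut.

Variance along critical path = 5.444 + 7.111 + 7.111 = 19.667; σ = √19.667 = 4.435 days.
Z = (46 − 44) / 4.435 = 0.451
P(T ≤ 46) = Φ(0.451) ≈ 0.674

0.674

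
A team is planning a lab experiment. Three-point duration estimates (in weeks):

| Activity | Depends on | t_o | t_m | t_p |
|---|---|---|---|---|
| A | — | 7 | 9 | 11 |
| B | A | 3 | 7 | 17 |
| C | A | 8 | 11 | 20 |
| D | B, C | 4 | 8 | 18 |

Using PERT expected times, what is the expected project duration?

te_A = (7 + 4·9 + 11)/6 = 54/6 = 9
te_B = (3 + 4·7 + 17)/6 = 48/6 = 8
te_C = (8 + 4·11 + 20)/6 = 72/6 = 12
te_D = (4 + 4·8 + 18)/6 = 54/6 = 9

Forward pass:
ES_A = 0; EF_A = 9
ES_B = 9; EF_B = 9+8 = 17
ES_C = 9; EF_C = 9+12 = 21
ES_D = max(EF_B=17, EF_C=21) = 21; EF_D = 21+9 = 30
Expected project duration μ = 30 weeks. Critical path: A → C → D.

30 weeks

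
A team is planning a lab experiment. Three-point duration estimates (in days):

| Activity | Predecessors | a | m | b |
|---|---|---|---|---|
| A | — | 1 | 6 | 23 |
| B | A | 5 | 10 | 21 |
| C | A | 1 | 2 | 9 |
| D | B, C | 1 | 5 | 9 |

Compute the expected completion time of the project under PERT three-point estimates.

te_A = (1 + 4·6 + 23)/6 = 48/6 = 8
te_B = (5 + 4·10 + 21)/6 = 66/6 = 11
te_C = (1 + 4·2 + 9)/6 = 18/6 = 3
te_D = (1 + 4·5 + 9)/6 = 30/6 = 5

Forward pass:
ES_A = 0; EF_A = 8
ES_B = 8; EF_B = 8+11 = 19
ES_C = 8; EF_C = 8+3 = 11
ES_D = max(EF_B=19, EF_C=11) = 19; EF_D = 19+5 = 24
Expected project duration μ = 24 days. Critical path: A → B → D.

24 days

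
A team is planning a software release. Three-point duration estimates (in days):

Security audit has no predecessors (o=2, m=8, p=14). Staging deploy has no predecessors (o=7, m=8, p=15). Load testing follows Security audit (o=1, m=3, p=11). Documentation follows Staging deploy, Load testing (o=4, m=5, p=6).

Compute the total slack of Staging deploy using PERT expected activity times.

te_Security audit = (2 + 4·8 + 14)/6 = 48/6 = 8
te_Staging deploy = (7 + 4·8 + 15)/6 = 54/6 = 9
te_Load testing = (1 + 4·3 + 11)/6 = 24/6 = 4
te_Documentation = (4 + 4·5 + 6)/6 = 30/6 = 5

Forward pass:
ES_Security audit = 0; EF_Security audit = 8
ES_Staging deploy = 0; EF_Staging deploy = 9
ES_Load testing = 8; EF_Load testing = 8+4 = 12
ES_Documentation = max(EF_Staging deploy=9, EF_Load testing=12) = 12; EF_Documentation = 12+5 = 17
Expected project duration μ = 17 days. Critical path: Security audit → Load testing → Documentation.

Backward pass:
LF_Documentation = 17; LS_Documentation = 17−5 = 12
LF_Load testing = LS_Documentation = 12; LS_Load testing = 12−4 = 8
LF_Staging deploy = LS_Documentation = 12; LS_Staging deploy = 12−9 = 3
LF_Security audit = LS_Load testing = 8; LS_Security audit = 8−8 = 0
Slack_Staging deploy = LS_Staging deploy − ES_Staging deploy = 3 − 0 = 3

3 days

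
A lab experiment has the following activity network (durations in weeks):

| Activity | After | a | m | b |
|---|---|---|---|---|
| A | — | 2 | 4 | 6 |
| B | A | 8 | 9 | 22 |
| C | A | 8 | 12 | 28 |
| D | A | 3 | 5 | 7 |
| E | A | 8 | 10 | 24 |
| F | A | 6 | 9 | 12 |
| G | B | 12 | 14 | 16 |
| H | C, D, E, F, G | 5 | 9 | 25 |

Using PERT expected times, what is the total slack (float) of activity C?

te_A = (2 + 4·4 + 6)/6 = 24/6 = 4
te_B = (8 + 4·9 + 22)/6 = 66/6 = 11
te_C = (8 + 4·12 + 28)/6 = 84/6 = 14
te_D = (3 + 4·5 + 7)/6 = 30/6 = 5
te_E = (8 + 4·10 + 24)/6 = 72/6 = 12
te_F = (6 + 4·9 + 12)/6 = 54/6 = 9
te_G = (12 + 4·14 + 16)/6 = 84/6 = 14
te_H = (5 + 4·9 + 25)/6 = 66/6 = 11

Forward pass:
ES_A = 0; EF_A = 4
ES_B = 4; EF_B = 4+11 = 15
ES_C = 4; EF_C = 4+14 = 18
ES_D = 4; EF_D = 4+5 = 9
ES_E = 4; EF_E = 4+12 = 16
ES_F = 4; EF_F = 4+9 = 13
ES_G = 15; EF_G = 15+14 = 29
ES_H = max(EF_C=18, EF_D=9, EF_E=16, EF_F=13, EF_G=29) = 29; EF_H = 29+11 = 40
Expected project duration μ = 40 weeks. Critical path: A → B → G → H.

Backward pass:
LF_H = 40; LS_H = 40−11 = 29
LF_G = LS_H = 29; LS_G = 29−14 = 15
LF_F = LS_H = 29; LS_F = 29−9 = 20
LF_E = LS_H = 29; LS_E = 29−12 = 17
LF_D = LS_H = 29; LS_D = 29−5 = 24
LF_C = LS_H = 29; LS_C = 29−14 = 15
LF_B = LS_G = 15; LS_B = 15−11 = 4
LF_A = min(LS_B=4, LS_C=15, LS_D=24, LS_E=17, LS_F=20) = 4; LS_A = 4−4 = 0
Slack_C = LS_C − ES_C = 15 − 4 = 11

11 weeks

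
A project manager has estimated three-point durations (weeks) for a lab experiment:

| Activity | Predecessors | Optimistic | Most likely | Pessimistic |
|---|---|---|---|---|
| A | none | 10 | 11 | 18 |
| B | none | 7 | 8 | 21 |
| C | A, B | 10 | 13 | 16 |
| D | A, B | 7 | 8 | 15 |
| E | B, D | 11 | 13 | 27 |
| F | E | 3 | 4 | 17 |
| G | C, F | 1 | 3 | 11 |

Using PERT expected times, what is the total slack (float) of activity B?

2 weeks

te_A = (10 + 4·11 + 18)/6 = 72/6 = 12
te_B = (7 + 4·8 + 21)/6 = 60/6 = 10
te_C = (10 + 4·13 + 16)/6 = 78/6 = 13
te_D = (7 + 4·8 + 15)/6 = 54/6 = 9
te_E = (11 + 4·13 + 27)/6 = 90/6 = 15
te_F = (3 + 4·4 + 17)/6 = 36/6 = 6
te_G = (1 + 4·3 + 11)/6 = 24/6 = 4

Forward pass:
ES_A = 0; EF_A = 12
ES_B = 0; EF_B = 10
ES_C = max(EF_A=12, EF_B=10) = 12; EF_C = 12+13 = 25
ES_D = max(EF_A=12, EF_B=10) = 12; EF_D = 12+9 = 21
ES_E = max(EF_B=10, EF_D=21) = 21; EF_E = 21+15 = 36
ES_F = 36; EF_F = 36+6 = 42
ES_G = max(EF_C=25, EF_F=42) = 42; EF_G = 42+4 = 46
Expected project duration μ = 46 weeks. Critical path: A → D → E → F → G.

Backward pass:
LF_G = 46; LS_G = 46−4 = 42
LF_F = LS_G = 42; LS_F = 42−6 = 36
LF_E = LS_F = 36; LS_E = 36−15 = 21
LF_D = LS_E = 21; LS_D = 21−9 = 12
LF_C = LS_G = 42; LS_C = 42−13 = 29
LF_B = min(LS_C=29, LS_D=12, LS_E=21) = 12; LS_B = 12−10 = 2
LF_A = min(LS_C=29, LS_D=12) = 12; LS_A = 12−12 = 0
Slack_B = LS_B − ES_B = 2 − 0 = 2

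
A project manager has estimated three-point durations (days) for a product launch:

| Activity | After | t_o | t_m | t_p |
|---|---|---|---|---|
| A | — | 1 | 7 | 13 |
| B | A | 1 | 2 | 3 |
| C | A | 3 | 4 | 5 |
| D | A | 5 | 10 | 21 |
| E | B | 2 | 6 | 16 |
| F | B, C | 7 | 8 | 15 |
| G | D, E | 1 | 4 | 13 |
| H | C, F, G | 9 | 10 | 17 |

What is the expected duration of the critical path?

34 days

te_A = (1 + 4·7 + 13)/6 = 42/6 = 7
te_B = (1 + 4·2 + 3)/6 = 12/6 = 2
te_C = (3 + 4·4 + 5)/6 = 24/6 = 4
te_D = (5 + 4·10 + 21)/6 = 66/6 = 11
te_E = (2 + 4·6 + 16)/6 = 42/6 = 7
te_F = (7 + 4·8 + 15)/6 = 54/6 = 9
te_G = (1 + 4·4 + 13)/6 = 30/6 = 5
te_H = (9 + 4·10 + 17)/6 = 66/6 = 11

Forward pass:
ES_A = 0; EF_A = 7
ES_B = 7; EF_B = 7+2 = 9
ES_C = 7; EF_C = 7+4 = 11
ES_D = 7; EF_D = 7+11 = 18
ES_E = 9; EF_E = 9+7 = 16
ES_F = max(EF_B=9, EF_C=11) = 11; EF_F = 11+9 = 20
ES_G = max(EF_D=18, EF_E=16) = 18; EF_G = 18+5 = 23
ES_H = max(EF_C=11, EF_F=20, EF_G=23) = 23; EF_H = 23+11 = 34
Expected project duration μ = 34 days. Critical path: A → D → G → H.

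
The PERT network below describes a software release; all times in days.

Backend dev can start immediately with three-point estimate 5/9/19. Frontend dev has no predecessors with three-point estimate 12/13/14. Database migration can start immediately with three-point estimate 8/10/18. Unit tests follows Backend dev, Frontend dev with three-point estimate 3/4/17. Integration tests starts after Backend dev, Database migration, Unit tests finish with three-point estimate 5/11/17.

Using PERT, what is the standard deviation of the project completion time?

te_Backend dev = (5 + 4·9 + 19)/6 = 60/6 = 10; σ²_Backend dev = ((19−5)/6)² = 5.444
te_Frontend dev = (12 + 4·13 + 14)/6 = 78/6 = 13; σ²_Frontend dev = ((14−12)/6)² = 0.111
te_Database migration = (8 + 4·10 + 18)/6 = 66/6 = 11; σ²_Database migration = ((18−8)/6)² = 2.778
te_Unit tests = (3 + 4·4 + 17)/6 = 36/6 = 6; σ²_Unit tests = ((17−3)/6)² = 5.444
te_Integration tests = (5 + 4·11 + 17)/6 = 66/6 = 11; σ²_Integration tests = ((17−5)/6)² = 4.000

Forward pass:
ES_Backend dev = 0; EF_Backend dev = 10
ES_Frontend dev = 0; EF_Frontend dev = 13
ES_Database migration = 0; EF_Database migration = 11
ES_Unit tests = max(EF_Backend dev=10, EF_Frontend dev=13) = 13; EF_Unit tests = 13+6 = 19
ES_Integration tests = max(EF_Backend dev=10, EF_Database migration=11, EF_Unit tests=19) = 19; EF_Integration tests = 19+11 = 30
Expected project duration μ = 30 days. Critical path: Frontend dev → Unit tests → Integration tests.

Variance along critical path = 0.111 + 5.444 + 4.000 = 9.556
σ = √9.556 = 3.091 days

3.09 days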